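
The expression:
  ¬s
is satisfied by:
  {s: False}


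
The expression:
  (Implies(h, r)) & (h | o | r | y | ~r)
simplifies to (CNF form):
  r | ~h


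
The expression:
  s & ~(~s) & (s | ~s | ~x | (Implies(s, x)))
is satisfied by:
  {s: True}


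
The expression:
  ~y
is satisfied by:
  {y: False}


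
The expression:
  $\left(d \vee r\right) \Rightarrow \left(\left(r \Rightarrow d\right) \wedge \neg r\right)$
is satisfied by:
  {r: False}


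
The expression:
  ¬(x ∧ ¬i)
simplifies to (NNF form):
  i ∨ ¬x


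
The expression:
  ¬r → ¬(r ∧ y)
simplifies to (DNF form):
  True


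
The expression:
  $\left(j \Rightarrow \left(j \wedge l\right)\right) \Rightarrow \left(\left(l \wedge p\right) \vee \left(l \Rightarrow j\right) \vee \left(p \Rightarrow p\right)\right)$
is always true.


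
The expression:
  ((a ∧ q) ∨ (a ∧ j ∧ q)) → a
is always true.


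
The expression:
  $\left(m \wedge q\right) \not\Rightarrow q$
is never true.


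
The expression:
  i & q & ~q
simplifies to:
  False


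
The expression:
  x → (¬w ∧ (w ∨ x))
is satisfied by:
  {w: False, x: False}
  {x: True, w: False}
  {w: True, x: False}


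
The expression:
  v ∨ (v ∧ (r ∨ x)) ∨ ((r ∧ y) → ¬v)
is always true.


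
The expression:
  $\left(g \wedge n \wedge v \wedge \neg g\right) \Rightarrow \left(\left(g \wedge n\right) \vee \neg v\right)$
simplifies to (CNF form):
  $\text{True}$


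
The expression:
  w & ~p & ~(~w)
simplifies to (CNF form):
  w & ~p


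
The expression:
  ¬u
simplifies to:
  ¬u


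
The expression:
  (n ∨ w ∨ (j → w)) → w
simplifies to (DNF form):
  w ∨ (j ∧ ¬n)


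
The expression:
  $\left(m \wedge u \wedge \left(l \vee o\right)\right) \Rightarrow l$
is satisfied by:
  {l: True, u: False, m: False, o: False}
  {l: False, u: False, m: False, o: False}
  {o: True, l: True, u: False, m: False}
  {o: True, l: False, u: False, m: False}
  {l: True, m: True, o: False, u: False}
  {m: True, o: False, u: False, l: False}
  {o: True, m: True, l: True, u: False}
  {o: True, m: True, l: False, u: False}
  {l: True, u: True, o: False, m: False}
  {u: True, o: False, m: False, l: False}
  {l: True, o: True, u: True, m: False}
  {o: True, u: True, l: False, m: False}
  {l: True, m: True, u: True, o: False}
  {m: True, u: True, o: False, l: False}
  {o: True, m: True, u: True, l: True}


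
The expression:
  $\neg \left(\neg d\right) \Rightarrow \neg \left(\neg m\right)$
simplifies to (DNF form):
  $m \vee \neg d$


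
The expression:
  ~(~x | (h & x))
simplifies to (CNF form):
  x & ~h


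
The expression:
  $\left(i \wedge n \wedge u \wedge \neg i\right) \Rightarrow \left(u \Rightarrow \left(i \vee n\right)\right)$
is always true.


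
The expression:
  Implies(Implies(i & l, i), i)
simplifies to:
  i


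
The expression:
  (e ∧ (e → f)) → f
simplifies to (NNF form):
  True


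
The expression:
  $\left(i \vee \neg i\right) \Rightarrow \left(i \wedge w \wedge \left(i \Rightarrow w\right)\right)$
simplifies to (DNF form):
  $i \wedge w$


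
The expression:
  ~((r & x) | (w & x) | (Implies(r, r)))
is never true.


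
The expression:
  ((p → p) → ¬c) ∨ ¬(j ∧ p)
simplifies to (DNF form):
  ¬c ∨ ¬j ∨ ¬p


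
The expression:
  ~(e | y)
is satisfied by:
  {e: False, y: False}


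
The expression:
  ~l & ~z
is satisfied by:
  {z: False, l: False}


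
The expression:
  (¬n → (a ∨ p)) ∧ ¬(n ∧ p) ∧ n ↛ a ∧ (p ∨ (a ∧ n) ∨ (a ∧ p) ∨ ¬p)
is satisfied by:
  {n: True, p: False, a: False}


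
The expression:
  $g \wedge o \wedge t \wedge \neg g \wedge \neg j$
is never true.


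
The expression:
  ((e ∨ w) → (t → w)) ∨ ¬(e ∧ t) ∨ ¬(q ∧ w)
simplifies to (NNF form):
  True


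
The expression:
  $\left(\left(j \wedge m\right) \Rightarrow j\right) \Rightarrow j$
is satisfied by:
  {j: True}


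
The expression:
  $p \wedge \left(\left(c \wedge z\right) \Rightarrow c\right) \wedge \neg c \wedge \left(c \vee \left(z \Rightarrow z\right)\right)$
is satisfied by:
  {p: True, c: False}


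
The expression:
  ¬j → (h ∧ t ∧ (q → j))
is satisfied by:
  {h: True, j: True, t: True, q: False}
  {h: True, j: True, q: False, t: False}
  {j: True, t: True, q: False, h: False}
  {j: True, q: False, t: False, h: False}
  {j: True, h: True, q: True, t: True}
  {j: True, h: True, q: True, t: False}
  {j: True, q: True, t: True, h: False}
  {j: True, q: True, t: False, h: False}
  {h: True, t: True, q: False, j: False}


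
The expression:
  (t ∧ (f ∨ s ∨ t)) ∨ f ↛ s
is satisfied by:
  {t: True, f: True, s: False}
  {t: True, f: False, s: False}
  {t: True, s: True, f: True}
  {t: True, s: True, f: False}
  {f: True, s: False, t: False}


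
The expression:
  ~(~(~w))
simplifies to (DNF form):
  ~w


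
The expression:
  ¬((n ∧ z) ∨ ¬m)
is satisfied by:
  {m: True, z: False, n: False}
  {n: True, m: True, z: False}
  {z: True, m: True, n: False}


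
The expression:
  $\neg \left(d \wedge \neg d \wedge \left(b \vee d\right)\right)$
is always true.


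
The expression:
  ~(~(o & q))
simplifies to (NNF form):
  o & q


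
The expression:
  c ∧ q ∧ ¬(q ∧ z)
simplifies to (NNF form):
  c ∧ q ∧ ¬z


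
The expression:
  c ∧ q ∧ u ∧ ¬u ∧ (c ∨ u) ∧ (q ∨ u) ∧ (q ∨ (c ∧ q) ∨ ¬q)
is never true.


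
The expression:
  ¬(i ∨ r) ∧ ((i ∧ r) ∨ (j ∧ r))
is never true.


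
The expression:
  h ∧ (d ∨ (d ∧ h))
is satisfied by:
  {h: True, d: True}


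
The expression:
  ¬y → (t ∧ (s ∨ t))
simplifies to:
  t ∨ y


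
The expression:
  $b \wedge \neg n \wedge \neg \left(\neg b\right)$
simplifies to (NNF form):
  $b \wedge \neg n$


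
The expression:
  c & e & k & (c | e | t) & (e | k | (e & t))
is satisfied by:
  {c: True, e: True, k: True}


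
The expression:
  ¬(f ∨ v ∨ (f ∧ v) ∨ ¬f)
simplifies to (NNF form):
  False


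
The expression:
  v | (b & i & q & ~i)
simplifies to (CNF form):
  v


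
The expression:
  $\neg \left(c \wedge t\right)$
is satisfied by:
  {c: False, t: False}
  {t: True, c: False}
  {c: True, t: False}


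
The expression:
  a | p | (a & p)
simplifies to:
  a | p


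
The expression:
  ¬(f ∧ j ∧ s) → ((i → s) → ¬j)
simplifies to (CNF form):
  (f ∨ i ∨ ¬j) ∧ (f ∨ ¬j ∨ ¬s) ∧ (i ∨ s ∨ ¬j) ∧ (s ∨ ¬j ∨ ¬s)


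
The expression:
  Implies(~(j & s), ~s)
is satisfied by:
  {j: True, s: False}
  {s: False, j: False}
  {s: True, j: True}


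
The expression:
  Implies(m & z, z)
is always true.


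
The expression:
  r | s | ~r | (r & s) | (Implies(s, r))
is always true.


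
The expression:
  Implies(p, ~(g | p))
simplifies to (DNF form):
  ~p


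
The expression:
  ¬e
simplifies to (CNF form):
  ¬e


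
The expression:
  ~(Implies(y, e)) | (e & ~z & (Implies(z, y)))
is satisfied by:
  {y: True, e: False, z: False}
  {y: True, z: True, e: False}
  {y: True, e: True, z: False}
  {e: True, z: False, y: False}


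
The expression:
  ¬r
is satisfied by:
  {r: False}


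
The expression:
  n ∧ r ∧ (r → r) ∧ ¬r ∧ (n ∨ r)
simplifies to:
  False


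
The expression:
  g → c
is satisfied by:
  {c: True, g: False}
  {g: False, c: False}
  {g: True, c: True}


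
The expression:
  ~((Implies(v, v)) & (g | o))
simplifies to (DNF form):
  ~g & ~o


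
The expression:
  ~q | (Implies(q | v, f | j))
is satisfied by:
  {f: True, j: True, q: False}
  {f: True, j: False, q: False}
  {j: True, f: False, q: False}
  {f: False, j: False, q: False}
  {q: True, f: True, j: True}
  {q: True, f: True, j: False}
  {q: True, j: True, f: False}


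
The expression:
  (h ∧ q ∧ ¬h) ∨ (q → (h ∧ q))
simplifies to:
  h ∨ ¬q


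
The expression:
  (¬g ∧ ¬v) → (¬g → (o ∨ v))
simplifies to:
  g ∨ o ∨ v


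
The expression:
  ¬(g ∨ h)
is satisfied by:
  {g: False, h: False}


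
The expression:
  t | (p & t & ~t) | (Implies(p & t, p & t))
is always true.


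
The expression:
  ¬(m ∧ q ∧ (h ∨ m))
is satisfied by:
  {m: False, q: False}
  {q: True, m: False}
  {m: True, q: False}


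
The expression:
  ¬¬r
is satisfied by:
  {r: True}


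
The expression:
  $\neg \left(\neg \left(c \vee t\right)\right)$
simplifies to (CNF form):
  $c \vee t$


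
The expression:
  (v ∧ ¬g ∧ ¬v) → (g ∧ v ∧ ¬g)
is always true.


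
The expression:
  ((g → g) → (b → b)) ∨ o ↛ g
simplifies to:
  True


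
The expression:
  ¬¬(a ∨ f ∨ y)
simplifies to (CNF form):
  a ∨ f ∨ y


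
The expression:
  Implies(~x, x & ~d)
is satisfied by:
  {x: True}


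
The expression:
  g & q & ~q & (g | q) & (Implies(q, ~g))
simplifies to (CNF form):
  False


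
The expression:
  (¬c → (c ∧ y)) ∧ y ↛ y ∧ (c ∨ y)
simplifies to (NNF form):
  False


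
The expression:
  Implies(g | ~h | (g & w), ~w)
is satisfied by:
  {h: True, g: False, w: False}
  {g: False, w: False, h: False}
  {h: True, g: True, w: False}
  {g: True, h: False, w: False}
  {w: True, h: True, g: False}


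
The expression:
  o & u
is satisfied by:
  {u: True, o: True}


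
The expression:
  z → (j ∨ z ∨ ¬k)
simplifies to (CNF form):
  True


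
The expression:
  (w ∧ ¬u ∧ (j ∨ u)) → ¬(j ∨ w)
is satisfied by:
  {u: True, w: False, j: False}
  {w: False, j: False, u: False}
  {j: True, u: True, w: False}
  {j: True, w: False, u: False}
  {u: True, w: True, j: False}
  {w: True, u: False, j: False}
  {j: True, w: True, u: True}


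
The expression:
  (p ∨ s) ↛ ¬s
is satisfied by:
  {s: True}


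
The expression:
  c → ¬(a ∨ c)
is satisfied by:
  {c: False}


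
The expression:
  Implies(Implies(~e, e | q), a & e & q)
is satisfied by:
  {a: True, q: False, e: False}
  {a: False, q: False, e: False}
  {q: True, e: True, a: True}


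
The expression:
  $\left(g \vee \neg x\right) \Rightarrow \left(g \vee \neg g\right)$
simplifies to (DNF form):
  $\text{True}$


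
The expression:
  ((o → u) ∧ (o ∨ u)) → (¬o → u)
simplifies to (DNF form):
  True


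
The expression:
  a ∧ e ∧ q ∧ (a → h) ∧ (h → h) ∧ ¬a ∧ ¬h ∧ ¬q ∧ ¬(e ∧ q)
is never true.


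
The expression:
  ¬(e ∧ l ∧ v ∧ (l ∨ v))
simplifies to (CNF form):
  ¬e ∨ ¬l ∨ ¬v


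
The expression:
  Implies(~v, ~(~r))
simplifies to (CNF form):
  r | v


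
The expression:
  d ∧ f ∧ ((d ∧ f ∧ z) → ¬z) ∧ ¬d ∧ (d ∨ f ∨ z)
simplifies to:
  False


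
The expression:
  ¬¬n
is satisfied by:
  {n: True}


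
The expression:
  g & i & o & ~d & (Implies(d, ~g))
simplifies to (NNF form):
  g & i & o & ~d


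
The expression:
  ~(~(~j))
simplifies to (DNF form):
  ~j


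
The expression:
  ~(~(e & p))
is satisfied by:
  {p: True, e: True}


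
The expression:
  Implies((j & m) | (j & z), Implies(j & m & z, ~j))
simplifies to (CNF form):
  ~j | ~m | ~z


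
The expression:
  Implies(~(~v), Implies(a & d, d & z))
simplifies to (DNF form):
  z | ~a | ~d | ~v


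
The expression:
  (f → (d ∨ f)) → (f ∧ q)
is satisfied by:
  {f: True, q: True}


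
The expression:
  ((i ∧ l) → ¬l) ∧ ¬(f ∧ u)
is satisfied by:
  {l: False, i: False, u: False, f: False}
  {f: True, l: False, i: False, u: False}
  {u: True, l: False, i: False, f: False}
  {i: True, f: False, l: False, u: False}
  {f: True, i: True, l: False, u: False}
  {u: True, i: True, f: False, l: False}
  {l: True, u: False, i: False, f: False}
  {f: True, l: True, u: False, i: False}
  {u: True, l: True, f: False, i: False}


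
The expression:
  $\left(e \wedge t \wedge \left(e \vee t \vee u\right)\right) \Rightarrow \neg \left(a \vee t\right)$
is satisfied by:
  {e: False, t: False}
  {t: True, e: False}
  {e: True, t: False}


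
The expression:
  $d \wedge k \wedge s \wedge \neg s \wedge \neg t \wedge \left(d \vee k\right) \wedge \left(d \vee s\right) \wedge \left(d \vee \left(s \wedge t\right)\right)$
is never true.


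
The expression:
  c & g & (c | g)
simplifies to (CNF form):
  c & g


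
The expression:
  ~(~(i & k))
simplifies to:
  i & k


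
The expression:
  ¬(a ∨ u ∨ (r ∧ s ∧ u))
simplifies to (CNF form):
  ¬a ∧ ¬u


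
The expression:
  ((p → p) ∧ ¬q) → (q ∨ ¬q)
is always true.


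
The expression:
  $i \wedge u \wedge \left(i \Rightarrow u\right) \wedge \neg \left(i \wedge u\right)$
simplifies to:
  $\text{False}$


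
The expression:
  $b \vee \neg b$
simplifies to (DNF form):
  $\text{True}$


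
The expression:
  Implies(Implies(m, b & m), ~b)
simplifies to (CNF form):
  ~b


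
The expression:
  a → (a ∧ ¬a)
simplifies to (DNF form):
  ¬a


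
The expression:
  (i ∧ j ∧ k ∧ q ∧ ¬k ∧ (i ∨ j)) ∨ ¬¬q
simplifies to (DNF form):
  q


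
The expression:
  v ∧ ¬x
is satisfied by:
  {v: True, x: False}


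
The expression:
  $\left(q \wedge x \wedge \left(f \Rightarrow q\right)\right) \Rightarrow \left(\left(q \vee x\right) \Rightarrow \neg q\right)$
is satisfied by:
  {q: False, x: False}
  {x: True, q: False}
  {q: True, x: False}


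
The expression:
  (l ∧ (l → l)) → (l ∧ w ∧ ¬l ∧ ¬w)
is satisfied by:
  {l: False}


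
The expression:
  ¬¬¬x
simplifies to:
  ¬x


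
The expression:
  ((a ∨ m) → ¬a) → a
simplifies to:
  a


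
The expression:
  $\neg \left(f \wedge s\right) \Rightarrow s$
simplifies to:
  $s$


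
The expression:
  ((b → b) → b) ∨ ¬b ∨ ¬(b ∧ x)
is always true.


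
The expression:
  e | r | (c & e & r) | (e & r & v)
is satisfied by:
  {r: True, e: True}
  {r: True, e: False}
  {e: True, r: False}


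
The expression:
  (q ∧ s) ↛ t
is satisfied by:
  {s: True, q: True, t: False}


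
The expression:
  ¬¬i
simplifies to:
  i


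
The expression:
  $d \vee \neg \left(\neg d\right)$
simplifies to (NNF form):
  $d$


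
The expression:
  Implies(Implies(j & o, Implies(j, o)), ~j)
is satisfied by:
  {j: False}


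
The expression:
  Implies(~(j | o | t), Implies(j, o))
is always true.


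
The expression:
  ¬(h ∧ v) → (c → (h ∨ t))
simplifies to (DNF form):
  h ∨ t ∨ ¬c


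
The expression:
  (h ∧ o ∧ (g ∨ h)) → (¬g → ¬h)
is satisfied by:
  {g: True, h: False, o: False}
  {h: False, o: False, g: False}
  {o: True, g: True, h: False}
  {o: True, h: False, g: False}
  {g: True, h: True, o: False}
  {h: True, g: False, o: False}
  {o: True, h: True, g: True}


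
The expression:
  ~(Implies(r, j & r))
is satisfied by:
  {r: True, j: False}


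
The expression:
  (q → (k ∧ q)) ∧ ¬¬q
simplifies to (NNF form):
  k ∧ q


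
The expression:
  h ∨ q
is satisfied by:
  {q: True, h: True}
  {q: True, h: False}
  {h: True, q: False}


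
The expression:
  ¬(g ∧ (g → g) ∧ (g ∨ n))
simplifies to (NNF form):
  ¬g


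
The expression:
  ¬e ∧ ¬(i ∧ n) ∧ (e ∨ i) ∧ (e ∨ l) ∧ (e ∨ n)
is never true.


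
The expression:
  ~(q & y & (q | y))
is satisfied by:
  {q: False, y: False}
  {y: True, q: False}
  {q: True, y: False}


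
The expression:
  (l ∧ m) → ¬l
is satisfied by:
  {l: False, m: False}
  {m: True, l: False}
  {l: True, m: False}


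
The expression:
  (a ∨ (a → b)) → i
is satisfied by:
  {i: True}


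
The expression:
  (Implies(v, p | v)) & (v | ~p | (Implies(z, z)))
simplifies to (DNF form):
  True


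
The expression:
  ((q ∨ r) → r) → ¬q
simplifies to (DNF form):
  ¬q ∨ ¬r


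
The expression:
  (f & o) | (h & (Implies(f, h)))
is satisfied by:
  {o: True, h: True, f: True}
  {o: True, h: True, f: False}
  {h: True, f: True, o: False}
  {h: True, f: False, o: False}
  {o: True, f: True, h: False}


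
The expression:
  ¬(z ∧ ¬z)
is always true.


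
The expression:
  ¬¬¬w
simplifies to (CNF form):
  ¬w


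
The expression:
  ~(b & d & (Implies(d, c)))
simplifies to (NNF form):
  ~b | ~c | ~d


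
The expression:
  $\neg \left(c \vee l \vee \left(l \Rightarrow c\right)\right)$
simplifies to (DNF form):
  $\text{False}$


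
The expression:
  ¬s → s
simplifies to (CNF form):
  s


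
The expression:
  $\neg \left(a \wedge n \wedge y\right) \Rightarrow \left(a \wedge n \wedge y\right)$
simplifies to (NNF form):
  $a \wedge n \wedge y$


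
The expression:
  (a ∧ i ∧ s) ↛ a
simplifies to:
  False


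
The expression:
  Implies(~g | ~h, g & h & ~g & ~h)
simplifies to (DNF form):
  g & h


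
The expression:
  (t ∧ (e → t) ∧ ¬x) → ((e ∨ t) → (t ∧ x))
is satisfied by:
  {x: True, t: False}
  {t: False, x: False}
  {t: True, x: True}


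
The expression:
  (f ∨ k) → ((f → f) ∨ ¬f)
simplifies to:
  True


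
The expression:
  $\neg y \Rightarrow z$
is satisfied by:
  {y: True, z: True}
  {y: True, z: False}
  {z: True, y: False}


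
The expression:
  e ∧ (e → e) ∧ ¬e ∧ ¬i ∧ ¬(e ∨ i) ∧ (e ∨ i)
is never true.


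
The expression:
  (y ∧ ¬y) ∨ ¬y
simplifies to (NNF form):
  ¬y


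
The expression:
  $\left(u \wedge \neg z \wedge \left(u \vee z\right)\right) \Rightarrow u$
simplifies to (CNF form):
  $\text{True}$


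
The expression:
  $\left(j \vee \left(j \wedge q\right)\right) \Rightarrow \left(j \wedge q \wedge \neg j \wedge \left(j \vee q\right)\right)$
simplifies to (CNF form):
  $\neg j$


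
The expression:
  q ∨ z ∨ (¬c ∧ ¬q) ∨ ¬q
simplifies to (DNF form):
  True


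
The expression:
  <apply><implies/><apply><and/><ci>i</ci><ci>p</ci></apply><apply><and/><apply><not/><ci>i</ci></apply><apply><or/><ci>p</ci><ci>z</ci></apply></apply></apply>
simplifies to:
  <apply><or/><apply><not/><ci>i</ci></apply><apply><not/><ci>p</ci></apply></apply>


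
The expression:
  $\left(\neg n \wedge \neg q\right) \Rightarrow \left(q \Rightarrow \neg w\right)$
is always true.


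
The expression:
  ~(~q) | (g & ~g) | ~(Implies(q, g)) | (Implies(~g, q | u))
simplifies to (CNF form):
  g | q | u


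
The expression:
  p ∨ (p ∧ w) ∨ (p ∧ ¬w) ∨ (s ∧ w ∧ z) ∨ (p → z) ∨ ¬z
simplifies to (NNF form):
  True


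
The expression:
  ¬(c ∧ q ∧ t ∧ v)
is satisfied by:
  {v: False, t: False, c: False, q: False}
  {q: True, v: False, t: False, c: False}
  {c: True, v: False, t: False, q: False}
  {q: True, c: True, v: False, t: False}
  {t: True, q: False, v: False, c: False}
  {q: True, t: True, v: False, c: False}
  {c: True, t: True, q: False, v: False}
  {q: True, c: True, t: True, v: False}
  {v: True, c: False, t: False, q: False}
  {q: True, v: True, c: False, t: False}
  {c: True, v: True, q: False, t: False}
  {q: True, c: True, v: True, t: False}
  {t: True, v: True, c: False, q: False}
  {q: True, t: True, v: True, c: False}
  {c: True, t: True, v: True, q: False}


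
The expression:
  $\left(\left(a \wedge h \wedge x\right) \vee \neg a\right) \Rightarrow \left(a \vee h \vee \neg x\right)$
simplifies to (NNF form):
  $a \vee h \vee \neg x$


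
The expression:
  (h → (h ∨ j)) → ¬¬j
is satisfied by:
  {j: True}


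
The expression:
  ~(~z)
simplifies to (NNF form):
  z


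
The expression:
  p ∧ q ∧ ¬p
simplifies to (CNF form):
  False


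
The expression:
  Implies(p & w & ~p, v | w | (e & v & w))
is always true.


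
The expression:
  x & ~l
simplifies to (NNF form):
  x & ~l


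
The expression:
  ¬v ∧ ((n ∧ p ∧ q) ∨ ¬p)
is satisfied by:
  {q: True, n: True, v: False, p: False}
  {q: True, n: False, v: False, p: False}
  {n: True, q: False, v: False, p: False}
  {q: False, n: False, v: False, p: False}
  {q: True, p: True, n: True, v: False}


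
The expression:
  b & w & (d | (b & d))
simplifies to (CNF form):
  b & d & w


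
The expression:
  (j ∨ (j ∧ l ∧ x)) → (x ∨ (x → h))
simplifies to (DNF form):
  True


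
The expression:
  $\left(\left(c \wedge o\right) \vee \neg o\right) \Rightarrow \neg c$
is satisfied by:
  {c: False}


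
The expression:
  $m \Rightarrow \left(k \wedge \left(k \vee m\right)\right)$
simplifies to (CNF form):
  $k \vee \neg m$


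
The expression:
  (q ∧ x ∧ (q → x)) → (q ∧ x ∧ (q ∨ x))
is always true.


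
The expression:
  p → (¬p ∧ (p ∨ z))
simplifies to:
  ¬p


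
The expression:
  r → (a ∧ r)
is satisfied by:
  {a: True, r: False}
  {r: False, a: False}
  {r: True, a: True}


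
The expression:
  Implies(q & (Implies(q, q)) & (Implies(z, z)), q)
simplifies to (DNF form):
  True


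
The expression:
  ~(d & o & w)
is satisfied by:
  {w: False, o: False, d: False}
  {d: True, w: False, o: False}
  {o: True, w: False, d: False}
  {d: True, o: True, w: False}
  {w: True, d: False, o: False}
  {d: True, w: True, o: False}
  {o: True, w: True, d: False}


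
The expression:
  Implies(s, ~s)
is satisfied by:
  {s: False}


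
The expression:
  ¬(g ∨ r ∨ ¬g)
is never true.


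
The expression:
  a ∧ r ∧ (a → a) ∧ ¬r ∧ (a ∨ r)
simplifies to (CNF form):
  False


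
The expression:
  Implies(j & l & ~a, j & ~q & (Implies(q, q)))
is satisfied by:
  {a: True, l: False, q: False, j: False}
  {a: False, l: False, q: False, j: False}
  {j: True, a: True, l: False, q: False}
  {j: True, a: False, l: False, q: False}
  {a: True, q: True, j: False, l: False}
  {q: True, j: False, l: False, a: False}
  {j: True, q: True, a: True, l: False}
  {j: True, q: True, a: False, l: False}
  {a: True, l: True, j: False, q: False}
  {l: True, j: False, q: False, a: False}
  {a: True, j: True, l: True, q: False}
  {j: True, l: True, a: False, q: False}
  {a: True, q: True, l: True, j: False}
  {q: True, l: True, j: False, a: False}
  {j: True, q: True, l: True, a: True}


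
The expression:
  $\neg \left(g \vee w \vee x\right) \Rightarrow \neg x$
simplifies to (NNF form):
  $\text{True}$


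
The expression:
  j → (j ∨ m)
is always true.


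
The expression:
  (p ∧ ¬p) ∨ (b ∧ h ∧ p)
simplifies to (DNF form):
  b ∧ h ∧ p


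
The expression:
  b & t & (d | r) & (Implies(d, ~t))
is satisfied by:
  {t: True, b: True, r: True, d: False}


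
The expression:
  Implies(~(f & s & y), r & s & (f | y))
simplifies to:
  s & (f | r) & (f | y) & (r | y)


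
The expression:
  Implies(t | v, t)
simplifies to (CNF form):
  t | ~v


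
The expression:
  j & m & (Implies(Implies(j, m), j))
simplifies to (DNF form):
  j & m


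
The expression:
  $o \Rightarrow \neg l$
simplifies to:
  $\neg l \vee \neg o$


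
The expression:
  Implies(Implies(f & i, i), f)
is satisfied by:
  {f: True}


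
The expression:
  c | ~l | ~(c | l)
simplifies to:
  c | ~l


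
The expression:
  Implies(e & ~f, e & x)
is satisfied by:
  {x: True, f: True, e: False}
  {x: True, f: False, e: False}
  {f: True, x: False, e: False}
  {x: False, f: False, e: False}
  {x: True, e: True, f: True}
  {x: True, e: True, f: False}
  {e: True, f: True, x: False}


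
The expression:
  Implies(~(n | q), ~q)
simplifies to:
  True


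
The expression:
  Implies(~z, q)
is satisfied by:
  {q: True, z: True}
  {q: True, z: False}
  {z: True, q: False}


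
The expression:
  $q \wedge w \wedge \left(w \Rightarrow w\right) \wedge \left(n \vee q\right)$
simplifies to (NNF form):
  $q \wedge w$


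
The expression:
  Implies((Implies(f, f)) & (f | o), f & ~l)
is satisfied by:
  {f: False, o: False, l: False}
  {l: True, f: False, o: False}
  {f: True, l: False, o: False}
  {o: True, f: True, l: False}


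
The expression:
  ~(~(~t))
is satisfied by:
  {t: False}


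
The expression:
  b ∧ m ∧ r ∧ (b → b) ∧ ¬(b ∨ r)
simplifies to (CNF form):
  False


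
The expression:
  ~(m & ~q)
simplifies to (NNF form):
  q | ~m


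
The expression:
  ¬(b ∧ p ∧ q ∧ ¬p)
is always true.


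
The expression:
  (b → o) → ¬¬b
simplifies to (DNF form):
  b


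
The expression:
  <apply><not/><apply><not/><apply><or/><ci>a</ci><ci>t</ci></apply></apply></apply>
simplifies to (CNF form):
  <apply><or/><ci>a</ci><ci>t</ci></apply>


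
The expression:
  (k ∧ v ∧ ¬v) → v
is always true.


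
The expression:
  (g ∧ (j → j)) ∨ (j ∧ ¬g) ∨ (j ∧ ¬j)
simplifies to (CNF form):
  g ∨ j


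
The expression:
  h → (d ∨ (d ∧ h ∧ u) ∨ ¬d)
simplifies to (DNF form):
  True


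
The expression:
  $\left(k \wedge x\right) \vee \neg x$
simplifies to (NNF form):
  $k \vee \neg x$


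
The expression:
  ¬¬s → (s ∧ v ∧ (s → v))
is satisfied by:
  {v: True, s: False}
  {s: False, v: False}
  {s: True, v: True}


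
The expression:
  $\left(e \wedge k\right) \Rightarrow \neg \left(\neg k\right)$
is always true.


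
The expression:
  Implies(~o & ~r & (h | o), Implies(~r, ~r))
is always true.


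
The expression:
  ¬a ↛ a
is always true.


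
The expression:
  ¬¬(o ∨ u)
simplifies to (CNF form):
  o ∨ u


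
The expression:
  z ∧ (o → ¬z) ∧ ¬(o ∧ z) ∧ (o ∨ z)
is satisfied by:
  {z: True, o: False}


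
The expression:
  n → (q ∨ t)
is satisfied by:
  {t: True, q: True, n: False}
  {t: True, q: False, n: False}
  {q: True, t: False, n: False}
  {t: False, q: False, n: False}
  {t: True, n: True, q: True}
  {t: True, n: True, q: False}
  {n: True, q: True, t: False}


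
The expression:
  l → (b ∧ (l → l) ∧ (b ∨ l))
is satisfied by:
  {b: True, l: False}
  {l: False, b: False}
  {l: True, b: True}


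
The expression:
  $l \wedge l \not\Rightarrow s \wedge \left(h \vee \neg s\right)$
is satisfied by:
  {l: True, s: False}


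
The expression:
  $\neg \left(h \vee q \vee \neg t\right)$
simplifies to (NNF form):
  $t \wedge \neg h \wedge \neg q$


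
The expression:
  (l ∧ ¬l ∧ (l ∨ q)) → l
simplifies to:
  True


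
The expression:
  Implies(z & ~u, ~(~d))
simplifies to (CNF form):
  d | u | ~z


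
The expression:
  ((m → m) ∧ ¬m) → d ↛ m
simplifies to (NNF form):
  d ∨ m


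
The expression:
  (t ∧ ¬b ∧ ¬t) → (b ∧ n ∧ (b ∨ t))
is always true.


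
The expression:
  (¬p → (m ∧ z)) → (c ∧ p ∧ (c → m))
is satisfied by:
  {c: True, m: False, p: False, z: False}
  {c: False, m: False, p: False, z: False}
  {c: True, z: True, m: False, p: False}
  {z: True, c: False, m: False, p: False}
  {c: True, m: True, z: False, p: False}
  {m: True, z: False, p: False, c: False}
  {p: True, c: True, m: True, z: False}
  {z: True, p: True, c: True, m: True}


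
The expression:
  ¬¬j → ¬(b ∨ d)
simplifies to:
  (¬b ∧ ¬d) ∨ ¬j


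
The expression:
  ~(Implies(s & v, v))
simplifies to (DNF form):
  False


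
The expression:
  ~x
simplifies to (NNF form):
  ~x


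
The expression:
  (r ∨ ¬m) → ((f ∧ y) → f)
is always true.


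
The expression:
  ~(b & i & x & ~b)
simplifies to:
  True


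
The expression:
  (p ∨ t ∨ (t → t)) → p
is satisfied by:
  {p: True}


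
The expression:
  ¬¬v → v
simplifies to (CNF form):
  True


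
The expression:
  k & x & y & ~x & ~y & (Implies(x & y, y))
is never true.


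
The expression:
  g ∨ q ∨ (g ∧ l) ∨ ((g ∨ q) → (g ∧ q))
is always true.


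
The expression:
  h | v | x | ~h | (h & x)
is always true.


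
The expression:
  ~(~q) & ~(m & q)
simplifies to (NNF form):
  q & ~m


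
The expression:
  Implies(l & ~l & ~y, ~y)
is always true.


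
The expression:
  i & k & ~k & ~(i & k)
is never true.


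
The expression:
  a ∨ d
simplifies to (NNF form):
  a ∨ d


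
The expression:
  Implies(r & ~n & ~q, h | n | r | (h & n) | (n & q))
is always true.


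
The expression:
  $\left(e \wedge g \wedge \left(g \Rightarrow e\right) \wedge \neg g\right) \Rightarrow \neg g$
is always true.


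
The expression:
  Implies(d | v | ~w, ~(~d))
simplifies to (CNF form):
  (d | w) & (d | ~v)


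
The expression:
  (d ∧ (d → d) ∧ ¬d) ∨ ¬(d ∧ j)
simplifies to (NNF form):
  ¬d ∨ ¬j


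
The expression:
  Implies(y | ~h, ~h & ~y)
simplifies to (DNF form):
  ~y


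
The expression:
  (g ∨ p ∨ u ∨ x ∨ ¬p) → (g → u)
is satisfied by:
  {u: True, g: False}
  {g: False, u: False}
  {g: True, u: True}


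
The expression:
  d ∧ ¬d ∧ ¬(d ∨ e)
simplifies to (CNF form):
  False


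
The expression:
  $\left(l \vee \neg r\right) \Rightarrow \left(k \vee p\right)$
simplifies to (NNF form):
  $k \vee p \vee \left(r \wedge \neg l\right)$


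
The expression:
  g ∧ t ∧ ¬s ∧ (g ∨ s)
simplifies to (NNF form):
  g ∧ t ∧ ¬s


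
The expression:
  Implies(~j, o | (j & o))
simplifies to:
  j | o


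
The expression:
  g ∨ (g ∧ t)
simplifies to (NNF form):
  g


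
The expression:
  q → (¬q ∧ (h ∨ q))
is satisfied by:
  {q: False}


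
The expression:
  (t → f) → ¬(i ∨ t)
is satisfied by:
  {f: False, t: False, i: False}
  {t: True, f: False, i: False}
  {i: True, t: True, f: False}
  {f: True, i: False, t: False}


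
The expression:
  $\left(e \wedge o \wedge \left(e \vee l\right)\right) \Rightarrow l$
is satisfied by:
  {l: True, o: False, e: False}
  {o: False, e: False, l: False}
  {l: True, e: True, o: False}
  {e: True, o: False, l: False}
  {l: True, o: True, e: False}
  {o: True, l: False, e: False}
  {l: True, e: True, o: True}


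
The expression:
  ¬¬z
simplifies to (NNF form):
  z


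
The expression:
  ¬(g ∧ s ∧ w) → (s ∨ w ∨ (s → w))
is always true.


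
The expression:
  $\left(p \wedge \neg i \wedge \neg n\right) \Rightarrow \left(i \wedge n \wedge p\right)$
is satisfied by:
  {i: True, n: True, p: False}
  {i: True, p: False, n: False}
  {n: True, p: False, i: False}
  {n: False, p: False, i: False}
  {i: True, n: True, p: True}
  {i: True, p: True, n: False}
  {n: True, p: True, i: False}


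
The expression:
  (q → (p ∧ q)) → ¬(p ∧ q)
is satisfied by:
  {p: False, q: False}
  {q: True, p: False}
  {p: True, q: False}


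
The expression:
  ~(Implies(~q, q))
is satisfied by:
  {q: False}


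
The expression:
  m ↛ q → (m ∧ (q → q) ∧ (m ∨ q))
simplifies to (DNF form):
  True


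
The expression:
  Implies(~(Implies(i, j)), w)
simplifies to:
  j | w | ~i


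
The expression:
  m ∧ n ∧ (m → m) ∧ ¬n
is never true.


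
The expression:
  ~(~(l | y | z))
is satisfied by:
  {y: True, z: True, l: True}
  {y: True, z: True, l: False}
  {y: True, l: True, z: False}
  {y: True, l: False, z: False}
  {z: True, l: True, y: False}
  {z: True, l: False, y: False}
  {l: True, z: False, y: False}


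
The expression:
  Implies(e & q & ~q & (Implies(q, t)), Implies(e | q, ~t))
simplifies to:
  True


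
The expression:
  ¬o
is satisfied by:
  {o: False}


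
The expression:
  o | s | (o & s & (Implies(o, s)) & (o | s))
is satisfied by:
  {o: True, s: True}
  {o: True, s: False}
  {s: True, o: False}


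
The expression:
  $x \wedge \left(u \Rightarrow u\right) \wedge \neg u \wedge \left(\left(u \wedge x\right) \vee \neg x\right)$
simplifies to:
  $\text{False}$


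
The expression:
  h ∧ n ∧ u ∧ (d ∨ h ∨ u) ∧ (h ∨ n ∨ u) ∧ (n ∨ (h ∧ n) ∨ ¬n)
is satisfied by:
  {h: True, u: True, n: True}


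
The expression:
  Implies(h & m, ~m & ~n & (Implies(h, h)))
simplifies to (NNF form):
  ~h | ~m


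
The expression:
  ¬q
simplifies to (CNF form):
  ¬q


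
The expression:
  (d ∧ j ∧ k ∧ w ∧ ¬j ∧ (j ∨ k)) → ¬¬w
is always true.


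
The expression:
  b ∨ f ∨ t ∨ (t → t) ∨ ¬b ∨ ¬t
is always true.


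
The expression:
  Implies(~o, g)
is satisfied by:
  {o: True, g: True}
  {o: True, g: False}
  {g: True, o: False}


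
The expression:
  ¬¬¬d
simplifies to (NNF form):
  ¬d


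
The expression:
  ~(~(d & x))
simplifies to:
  d & x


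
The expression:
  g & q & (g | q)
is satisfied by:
  {g: True, q: True}


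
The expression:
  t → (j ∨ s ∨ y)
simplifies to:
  j ∨ s ∨ y ∨ ¬t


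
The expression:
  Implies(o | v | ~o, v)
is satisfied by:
  {v: True}


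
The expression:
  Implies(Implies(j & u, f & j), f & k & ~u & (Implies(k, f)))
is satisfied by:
  {j: True, f: True, k: True, u: False}
  {f: True, k: True, u: False, j: False}
  {j: True, u: True, k: True, f: False}
  {j: True, u: True, k: False, f: False}


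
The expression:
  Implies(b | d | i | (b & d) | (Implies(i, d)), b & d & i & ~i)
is never true.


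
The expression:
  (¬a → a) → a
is always true.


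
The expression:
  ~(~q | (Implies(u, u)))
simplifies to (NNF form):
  False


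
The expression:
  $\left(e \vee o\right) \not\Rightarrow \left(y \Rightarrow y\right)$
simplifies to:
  $\text{False}$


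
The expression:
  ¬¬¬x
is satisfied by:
  {x: False}


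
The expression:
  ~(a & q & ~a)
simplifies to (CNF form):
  True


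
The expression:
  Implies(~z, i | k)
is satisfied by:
  {i: True, k: True, z: True}
  {i: True, k: True, z: False}
  {i: True, z: True, k: False}
  {i: True, z: False, k: False}
  {k: True, z: True, i: False}
  {k: True, z: False, i: False}
  {z: True, k: False, i: False}


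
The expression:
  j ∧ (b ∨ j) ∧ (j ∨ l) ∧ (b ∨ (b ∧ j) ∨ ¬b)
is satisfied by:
  {j: True}


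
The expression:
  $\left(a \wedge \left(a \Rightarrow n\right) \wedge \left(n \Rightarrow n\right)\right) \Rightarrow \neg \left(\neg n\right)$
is always true.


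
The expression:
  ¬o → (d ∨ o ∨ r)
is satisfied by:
  {r: True, d: True, o: True}
  {r: True, d: True, o: False}
  {r: True, o: True, d: False}
  {r: True, o: False, d: False}
  {d: True, o: True, r: False}
  {d: True, o: False, r: False}
  {o: True, d: False, r: False}


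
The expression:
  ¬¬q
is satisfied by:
  {q: True}


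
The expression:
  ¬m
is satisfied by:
  {m: False}


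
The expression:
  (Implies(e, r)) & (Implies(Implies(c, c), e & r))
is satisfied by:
  {r: True, e: True}


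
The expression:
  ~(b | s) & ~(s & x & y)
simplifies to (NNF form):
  ~b & ~s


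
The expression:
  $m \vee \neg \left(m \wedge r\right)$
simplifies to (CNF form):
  $\text{True}$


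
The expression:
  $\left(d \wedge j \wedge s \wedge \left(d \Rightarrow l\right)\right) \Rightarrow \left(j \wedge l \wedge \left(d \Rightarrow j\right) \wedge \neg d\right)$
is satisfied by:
  {l: False, d: False, s: False, j: False}
  {j: True, l: False, d: False, s: False}
  {s: True, l: False, d: False, j: False}
  {j: True, s: True, l: False, d: False}
  {d: True, j: False, l: False, s: False}
  {j: True, d: True, l: False, s: False}
  {s: True, d: True, j: False, l: False}
  {j: True, s: True, d: True, l: False}
  {l: True, s: False, d: False, j: False}
  {j: True, l: True, s: False, d: False}
  {s: True, l: True, j: False, d: False}
  {j: True, s: True, l: True, d: False}
  {d: True, l: True, s: False, j: False}
  {j: True, d: True, l: True, s: False}
  {s: True, d: True, l: True, j: False}


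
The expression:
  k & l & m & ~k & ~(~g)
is never true.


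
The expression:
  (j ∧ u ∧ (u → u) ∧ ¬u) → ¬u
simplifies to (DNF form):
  True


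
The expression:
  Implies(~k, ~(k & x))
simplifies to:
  True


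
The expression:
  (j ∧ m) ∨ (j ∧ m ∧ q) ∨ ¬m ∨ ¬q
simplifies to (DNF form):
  j ∨ ¬m ∨ ¬q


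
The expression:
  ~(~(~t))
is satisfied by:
  {t: False}


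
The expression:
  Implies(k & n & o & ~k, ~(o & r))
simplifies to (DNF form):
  True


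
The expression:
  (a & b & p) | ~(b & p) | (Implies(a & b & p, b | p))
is always true.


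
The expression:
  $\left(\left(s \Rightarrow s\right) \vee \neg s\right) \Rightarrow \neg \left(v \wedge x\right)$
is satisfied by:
  {v: False, x: False}
  {x: True, v: False}
  {v: True, x: False}


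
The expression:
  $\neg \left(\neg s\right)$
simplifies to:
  $s$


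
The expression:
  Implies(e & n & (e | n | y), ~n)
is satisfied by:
  {e: False, n: False}
  {n: True, e: False}
  {e: True, n: False}


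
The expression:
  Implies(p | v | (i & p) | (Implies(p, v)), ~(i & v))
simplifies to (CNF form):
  ~i | ~v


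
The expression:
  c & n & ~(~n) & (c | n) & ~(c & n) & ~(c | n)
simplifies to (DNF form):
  False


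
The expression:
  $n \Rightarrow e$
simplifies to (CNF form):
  $e \vee \neg n$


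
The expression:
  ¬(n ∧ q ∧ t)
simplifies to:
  ¬n ∨ ¬q ∨ ¬t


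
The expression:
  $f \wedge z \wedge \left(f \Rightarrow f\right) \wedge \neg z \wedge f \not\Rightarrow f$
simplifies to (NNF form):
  $\text{False}$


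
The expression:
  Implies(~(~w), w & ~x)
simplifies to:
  ~w | ~x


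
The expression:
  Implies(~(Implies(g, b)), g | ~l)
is always true.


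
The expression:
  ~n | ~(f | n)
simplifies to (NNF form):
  ~n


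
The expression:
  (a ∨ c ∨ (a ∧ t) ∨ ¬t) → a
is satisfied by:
  {a: True, t: True, c: False}
  {a: True, t: False, c: False}
  {a: True, c: True, t: True}
  {a: True, c: True, t: False}
  {t: True, c: False, a: False}


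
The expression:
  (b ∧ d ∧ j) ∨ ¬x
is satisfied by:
  {b: True, j: True, d: True, x: False}
  {b: True, j: True, d: False, x: False}
  {b: True, d: True, j: False, x: False}
  {b: True, d: False, j: False, x: False}
  {j: True, d: True, b: False, x: False}
  {j: True, b: False, d: False, x: False}
  {j: False, d: True, b: False, x: False}
  {j: False, b: False, d: False, x: False}
  {b: True, x: True, j: True, d: True}


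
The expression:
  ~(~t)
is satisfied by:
  {t: True}


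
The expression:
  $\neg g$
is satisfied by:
  {g: False}


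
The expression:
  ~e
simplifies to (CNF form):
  ~e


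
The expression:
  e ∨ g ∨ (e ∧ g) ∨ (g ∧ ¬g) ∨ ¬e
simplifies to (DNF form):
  True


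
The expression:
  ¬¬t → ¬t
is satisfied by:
  {t: False}


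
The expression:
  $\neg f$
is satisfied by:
  {f: False}
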